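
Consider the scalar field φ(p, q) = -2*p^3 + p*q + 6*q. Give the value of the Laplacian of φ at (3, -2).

-36

∂²φ/∂p² = -12*p
∂²φ/∂q² = 0
∇²φ = -12*p
At (3, -2): -36.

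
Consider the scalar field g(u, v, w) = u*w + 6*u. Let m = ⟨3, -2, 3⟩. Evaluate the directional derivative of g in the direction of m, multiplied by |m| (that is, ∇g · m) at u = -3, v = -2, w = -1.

6

∂g/∂u = w + 6
∂g/∂v = 0
∂g/∂w = u
∇g at (-3, -2, -1) = (5, 0, -3)
∇g · m = (5)(3) + (0)(-2) + (-3)(3) = 6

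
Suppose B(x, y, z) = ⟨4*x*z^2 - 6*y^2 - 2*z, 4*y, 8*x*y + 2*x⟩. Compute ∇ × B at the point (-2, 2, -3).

(-16, 28, 24)

(∇×B)₁ = ∂B₃/∂y − ∂B₂/∂z = 8*x
(∇×B)₂ = ∂B₁/∂z − ∂B₃/∂x = 8*x*z - 8*y - 4
(∇×B)₃ = ∂B₂/∂x − ∂B₁/∂y = 12*y
∇×B = (8*x, 8*x*z - 8*y - 4, 12*y)
At (-2, 2, -3): (-16, 28, 24).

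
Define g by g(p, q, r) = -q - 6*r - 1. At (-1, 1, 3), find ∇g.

(0, -1, -6)

∂g/∂p = 0
∂g/∂q = -1
∂g/∂r = -6
∇g = (0, -1, -6)
At (-1, 1, 3): (0, -1, -6).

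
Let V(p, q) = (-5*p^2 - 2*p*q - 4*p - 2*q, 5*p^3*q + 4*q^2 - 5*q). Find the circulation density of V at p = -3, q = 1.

131

∂V₂/∂p = 15*p^2*q
∂V₁/∂q = -2*p - 2
Scalar curl = 15*p^2*q + 2*p + 2
At (-3, 1): 131.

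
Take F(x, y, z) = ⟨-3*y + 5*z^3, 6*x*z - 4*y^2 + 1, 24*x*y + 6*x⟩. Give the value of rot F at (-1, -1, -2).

(-18, 78, -9)

(∇×F)₁ = ∂F₃/∂y − ∂F₂/∂z = 18*x
(∇×F)₂ = ∂F₁/∂z − ∂F₃/∂x = -24*y + 15*z^2 - 6
(∇×F)₃ = ∂F₂/∂x − ∂F₁/∂y = 6*z + 3
∇×F = (18*x, -24*y + 15*z^2 - 6, 6*z + 3)
At (-1, -1, -2): (-18, 78, -9).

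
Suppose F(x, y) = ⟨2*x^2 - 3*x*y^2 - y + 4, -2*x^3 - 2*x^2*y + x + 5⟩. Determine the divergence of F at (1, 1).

∂F₁/∂x = 4*x - 3*y^2
∂F₂/∂y = -2*x^2
∇·F = -2*x^2 + 4*x - 3*y^2
At (1, 1): -1.

-1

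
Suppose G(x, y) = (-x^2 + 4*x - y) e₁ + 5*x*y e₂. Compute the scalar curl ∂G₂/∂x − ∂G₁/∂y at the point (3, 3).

16

∂G₂/∂x = 5*y
∂G₁/∂y = -1
Scalar curl = 5*y + 1
At (3, 3): 16.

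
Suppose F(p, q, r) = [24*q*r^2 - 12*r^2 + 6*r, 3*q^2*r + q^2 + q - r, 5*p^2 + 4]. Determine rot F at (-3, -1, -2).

(-2, 180, -96)

(∇×F)₁ = ∂F₃/∂q − ∂F₂/∂r = -3*q^2 + 1
(∇×F)₂ = ∂F₁/∂r − ∂F₃/∂p = -10*p + 48*q*r - 24*r + 6
(∇×F)₃ = ∂F₂/∂p − ∂F₁/∂q = -24*r^2
∇×F = (-3*q^2 + 1, -10*p + 48*q*r - 24*r + 6, -24*r^2)
At (-3, -1, -2): (-2, 180, -96).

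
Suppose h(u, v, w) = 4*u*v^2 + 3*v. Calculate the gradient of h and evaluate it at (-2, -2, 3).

∂h/∂u = 4*v^2
∂h/∂v = 8*u*v + 3
∂h/∂w = 0
∇h = (4*v^2, 8*u*v + 3, 0)
At (-2, -2, 3): (16, 35, 0).

(16, 35, 0)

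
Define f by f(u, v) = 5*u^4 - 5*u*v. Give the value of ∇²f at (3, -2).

540

∂²f/∂u² = 60*u^2
∂²f/∂v² = 0
∇²f = 60*u^2
At (3, -2): 540.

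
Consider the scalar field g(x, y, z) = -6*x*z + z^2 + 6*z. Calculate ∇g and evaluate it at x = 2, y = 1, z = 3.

∂g/∂x = -6*z
∂g/∂y = 0
∂g/∂z = -6*x + 2*z + 6
∇g = (-6*z, 0, -6*x + 2*z + 6)
At (2, 1, 3): (-18, 0, 0).

(-18, 0, 0)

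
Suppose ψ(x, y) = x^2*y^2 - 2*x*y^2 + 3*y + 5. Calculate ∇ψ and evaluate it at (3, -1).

∂ψ/∂x = 2*x*y^2 - 2*y^2
∂ψ/∂y = 2*x^2*y - 4*x*y + 3
∇ψ = (2*x*y^2 - 2*y^2, 2*x^2*y - 4*x*y + 3)
At (3, -1): (4, -3).

(4, -3)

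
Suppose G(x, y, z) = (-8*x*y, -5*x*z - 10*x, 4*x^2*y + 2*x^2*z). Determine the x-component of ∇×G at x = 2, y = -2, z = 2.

26

(∇×G)_1 = ∂G₃/∂y − ∂G₂/∂z
= 4*x^2 − (-5*x)
= 4*x^2 + 5*x
At (2, -2, 2): 26.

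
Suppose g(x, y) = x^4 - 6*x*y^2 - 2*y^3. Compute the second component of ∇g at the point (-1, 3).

-18

(∇g)_2 = ∂g/∂y = -12*x*y - 6*y^2
At (-1, 3): -18.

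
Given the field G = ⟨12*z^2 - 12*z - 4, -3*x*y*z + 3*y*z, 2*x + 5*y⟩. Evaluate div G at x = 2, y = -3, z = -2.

6

∂G₁/∂x = 0
∂G₂/∂y = -3*x*z + 3*z
∂G₃/∂z = 0
∇·G = -3*x*z + 3*z
At (2, -3, -2): 6.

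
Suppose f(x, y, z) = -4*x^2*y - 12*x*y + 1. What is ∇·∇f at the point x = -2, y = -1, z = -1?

∂²f/∂x² = -8*y
∂²f/∂y² = 0
∂²f/∂z² = 0
∇²f = -8*y
At (-2, -1, -1): 8.

8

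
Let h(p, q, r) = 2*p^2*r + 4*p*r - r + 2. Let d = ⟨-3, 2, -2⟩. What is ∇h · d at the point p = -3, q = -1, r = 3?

62

∂h/∂p = 4*p*r + 4*r
∂h/∂q = 0
∂h/∂r = 2*p^2 + 4*p - 1
∇h at (-3, -1, 3) = (-24, 0, 5)
∇h · d = (-24)(-3) + (0)(2) + (5)(-2) = 62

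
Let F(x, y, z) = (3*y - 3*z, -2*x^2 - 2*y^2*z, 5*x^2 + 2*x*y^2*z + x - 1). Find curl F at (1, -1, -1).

(∇×F)₁ = ∂F₃/∂y − ∂F₂/∂z = 4*x*y*z + 2*y^2
(∇×F)₂ = ∂F₁/∂z − ∂F₃/∂x = -10*x - 2*y^2*z - 4
(∇×F)₃ = ∂F₂/∂x − ∂F₁/∂y = -4*x - 3
∇×F = (4*x*y*z + 2*y^2, -10*x - 2*y^2*z - 4, -4*x - 3)
At (1, -1, -1): (6, -12, -7).

(6, -12, -7)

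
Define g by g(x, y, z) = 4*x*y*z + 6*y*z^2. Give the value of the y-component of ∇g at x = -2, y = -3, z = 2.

(∇g)_2 = ∂g/∂y = 4*x*z + 6*z^2
At (-2, -3, 2): 8.

8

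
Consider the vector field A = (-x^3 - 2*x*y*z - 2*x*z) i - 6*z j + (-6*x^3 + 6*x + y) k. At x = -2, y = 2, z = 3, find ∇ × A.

(∇×A)₁ = ∂A₃/∂y − ∂A₂/∂z = 7
(∇×A)₂ = ∂A₁/∂z − ∂A₃/∂x = 18*x^2 - 2*x*y - 2*x - 6
(∇×A)₃ = ∂A₂/∂x − ∂A₁/∂y = 2*x*z
∇×A = (7, 18*x^2 - 2*x*y - 2*x - 6, 2*x*z)
At (-2, 2, 3): (7, 78, -12).

(7, 78, -12)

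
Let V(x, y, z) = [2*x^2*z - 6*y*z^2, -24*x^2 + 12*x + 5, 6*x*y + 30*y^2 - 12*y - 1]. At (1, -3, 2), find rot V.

(-186, 92, -12)

(∇×V)₁ = ∂V₃/∂y − ∂V₂/∂z = 6*x + 60*y - 12
(∇×V)₂ = ∂V₁/∂z − ∂V₃/∂x = 2*x^2 - 12*y*z - 6*y
(∇×V)₃ = ∂V₂/∂x − ∂V₁/∂y = -48*x + 6*z^2 + 12
∇×V = (6*x + 60*y - 12, 2*x^2 - 12*y*z - 6*y, -48*x + 6*z^2 + 12)
At (1, -3, 2): (-186, 92, -12).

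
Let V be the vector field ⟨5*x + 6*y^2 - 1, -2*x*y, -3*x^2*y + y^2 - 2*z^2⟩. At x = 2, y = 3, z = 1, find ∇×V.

(-6, 36, -42)

(∇×V)₁ = ∂V₃/∂y − ∂V₂/∂z = -3*x^2 + 2*y
(∇×V)₂ = ∂V₁/∂z − ∂V₃/∂x = 6*x*y
(∇×V)₃ = ∂V₂/∂x − ∂V₁/∂y = -14*y
∇×V = (-3*x^2 + 2*y, 6*x*y, -14*y)
At (2, 3, 1): (-6, 36, -42).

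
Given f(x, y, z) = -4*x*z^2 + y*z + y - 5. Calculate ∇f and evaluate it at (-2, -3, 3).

(-36, 4, 45)

∂f/∂x = -4*z^2
∂f/∂y = z + 1
∂f/∂z = -8*x*z + y
∇f = (-4*z^2, z + 1, -8*x*z + y)
At (-2, -3, 3): (-36, 4, 45).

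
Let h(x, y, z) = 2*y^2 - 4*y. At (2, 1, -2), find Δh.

4

∂²h/∂x² = 0
∂²h/∂y² = 4
∂²h/∂z² = 0
∇²h = 4
At (2, 1, -2): 4.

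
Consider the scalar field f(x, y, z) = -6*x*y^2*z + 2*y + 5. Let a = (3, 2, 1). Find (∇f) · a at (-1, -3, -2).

526

∂f/∂x = -6*y^2*z
∂f/∂y = -12*x*y*z + 2
∂f/∂z = -6*x*y^2
∇f at (-1, -3, -2) = (108, 74, 54)
∇f · a = (108)(3) + (74)(2) + (54)(1) = 526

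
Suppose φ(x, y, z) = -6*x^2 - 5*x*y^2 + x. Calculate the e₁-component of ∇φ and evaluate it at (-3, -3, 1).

-8

(∇φ)_1 = ∂φ/∂x = -12*x - 5*y^2 + 1
At (-3, -3, 1): -8.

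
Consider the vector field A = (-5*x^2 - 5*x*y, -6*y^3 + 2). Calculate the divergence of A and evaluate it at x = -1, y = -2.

∂A₁/∂x = -10*x - 5*y
∂A₂/∂y = -18*y^2
∇·A = -10*x - 18*y^2 - 5*y
At (-1, -2): -52.

-52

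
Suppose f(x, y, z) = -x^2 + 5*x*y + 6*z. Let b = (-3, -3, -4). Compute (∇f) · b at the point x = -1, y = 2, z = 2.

-45

∂f/∂x = -2*x + 5*y
∂f/∂y = 5*x
∂f/∂z = 6
∇f at (-1, 2, 2) = (12, -5, 6)
∇f · b = (12)(-3) + (-5)(-3) + (6)(-4) = -45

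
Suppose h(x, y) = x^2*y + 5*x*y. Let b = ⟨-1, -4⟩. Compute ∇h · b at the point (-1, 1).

13

∂h/∂x = 2*x*y + 5*y
∂h/∂y = x^2 + 5*x
∇h at (-1, 1) = (3, -4)
∇h · b = (3)(-1) + (-4)(-4) = 13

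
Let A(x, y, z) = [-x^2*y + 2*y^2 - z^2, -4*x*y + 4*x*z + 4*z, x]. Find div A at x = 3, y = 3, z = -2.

-30

∂A₁/∂x = -2*x*y
∂A₂/∂y = -4*x
∂A₃/∂z = 0
∇·A = -2*x*y - 4*x
At (3, 3, -2): -30.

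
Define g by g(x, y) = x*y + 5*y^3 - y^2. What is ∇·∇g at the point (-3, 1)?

28

∂²g/∂x² = 0
∂²g/∂y² = 2*(15*y - 1)
∇²g = 30*y - 2
At (-3, 1): 28.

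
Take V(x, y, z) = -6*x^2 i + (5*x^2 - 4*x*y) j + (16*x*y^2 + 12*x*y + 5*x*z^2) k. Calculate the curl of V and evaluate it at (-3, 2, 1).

(∇×V)₁ = ∂V₃/∂y − ∂V₂/∂z = 32*x*y + 12*x
(∇×V)₂ = ∂V₁/∂z − ∂V₃/∂x = -16*y^2 - 12*y - 5*z^2
(∇×V)₃ = ∂V₂/∂x − ∂V₁/∂y = 10*x - 4*y
∇×V = (32*x*y + 12*x, -16*y^2 - 12*y - 5*z^2, 10*x - 4*y)
At (-3, 2, 1): (-228, -93, -38).

(-228, -93, -38)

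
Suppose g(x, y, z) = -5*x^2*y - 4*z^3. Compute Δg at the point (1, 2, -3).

52

∂²g/∂x² = -10*y
∂²g/∂y² = 0
∂²g/∂z² = -24*z
∇²g = -10*y - 24*z
At (1, 2, -3): 52.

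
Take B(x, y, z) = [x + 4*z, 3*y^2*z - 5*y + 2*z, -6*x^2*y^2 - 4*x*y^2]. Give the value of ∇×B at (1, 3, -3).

(-89, 148, 0)

(∇×B)₁ = ∂B₃/∂y − ∂B₂/∂z = -12*x^2*y - 8*x*y - 3*y^2 - 2
(∇×B)₂ = ∂B₁/∂z − ∂B₃/∂x = 12*x*y^2 + 4*y^2 + 4
(∇×B)₃ = ∂B₂/∂x − ∂B₁/∂y = 0
∇×B = (-12*x^2*y - 8*x*y - 3*y^2 - 2, 12*x*y^2 + 4*y^2 + 4, 0)
At (1, 3, -3): (-89, 148, 0).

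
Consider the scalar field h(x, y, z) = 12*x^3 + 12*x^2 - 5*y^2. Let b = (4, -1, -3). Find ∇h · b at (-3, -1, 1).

998

∂h/∂x = 36*x^2 + 24*x
∂h/∂y = -10*y
∂h/∂z = 0
∇h at (-3, -1, 1) = (252, 10, 0)
∇h · b = (252)(4) + (10)(-1) + (0)(-3) = 998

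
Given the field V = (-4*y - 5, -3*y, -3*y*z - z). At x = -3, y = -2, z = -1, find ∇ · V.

2

∂V₁/∂x = 0
∂V₂/∂y = -3
∂V₃/∂z = -3*y - 1
∇·V = -3*y - 4
At (-3, -2, -1): 2.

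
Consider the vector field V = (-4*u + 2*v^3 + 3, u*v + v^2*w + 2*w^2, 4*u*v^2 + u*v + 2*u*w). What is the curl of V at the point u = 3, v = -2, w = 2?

(∇×V)₁ = ∂V₃/∂v − ∂V₂/∂w = 8*u*v + u - v^2 - 4*w
(∇×V)₂ = ∂V₁/∂w − ∂V₃/∂u = -4*v^2 - v - 2*w
(∇×V)₃ = ∂V₂/∂u − ∂V₁/∂v = -6*v^2 + v
∇×V = (8*u*v + u - v^2 - 4*w, -4*v^2 - v - 2*w, -6*v^2 + v)
At (3, -2, 2): (-57, -18, -26).

(-57, -18, -26)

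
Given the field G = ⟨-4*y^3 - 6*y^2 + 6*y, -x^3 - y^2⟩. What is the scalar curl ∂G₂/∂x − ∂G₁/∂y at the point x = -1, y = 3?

∂G₂/∂x = -3*x^2
∂G₁/∂y = -12*y^2 - 12*y + 6
Scalar curl = -3*x^2 + 12*y^2 + 12*y - 6
At (-1, 3): 135.

135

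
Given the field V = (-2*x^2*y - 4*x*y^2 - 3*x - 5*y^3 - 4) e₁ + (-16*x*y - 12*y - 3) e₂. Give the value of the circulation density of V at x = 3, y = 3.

177

∂V₂/∂x = -16*y
∂V₁/∂y = -2*x^2 - 8*x*y - 15*y^2
Scalar curl = 2*x^2 + 8*x*y + 15*y^2 - 16*y
At (3, 3): 177.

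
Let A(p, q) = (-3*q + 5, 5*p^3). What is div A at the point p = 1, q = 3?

∂A₁/∂p = 0
∂A₂/∂q = 0
∇·A = 0
At (1, 3): 0.

0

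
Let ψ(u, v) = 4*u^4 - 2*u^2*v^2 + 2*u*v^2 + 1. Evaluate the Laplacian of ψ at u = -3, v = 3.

348

∂²ψ/∂u² = 4*(12*u^2 - v^2)
∂²ψ/∂v² = 4*u*(-u + 1)
∇²ψ = 44*u^2 + 4*u - 4*v^2
At (-3, 3): 348.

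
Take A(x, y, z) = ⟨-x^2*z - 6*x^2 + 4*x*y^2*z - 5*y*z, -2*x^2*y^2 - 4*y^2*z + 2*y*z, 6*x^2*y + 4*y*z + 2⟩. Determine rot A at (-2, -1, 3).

(∇×A)₁ = ∂A₃/∂y − ∂A₂/∂z = 6*x^2 + 4*y^2 - 2*y + 4*z
(∇×A)₂ = ∂A₁/∂z − ∂A₃/∂x = -x^2 + 4*x*y^2 - 12*x*y - 5*y
(∇×A)₃ = ∂A₂/∂x − ∂A₁/∂y = -4*x*y^2 - 8*x*y*z + 5*z
∇×A = (6*x^2 + 4*y^2 - 2*y + 4*z, -x^2 + 4*x*y^2 - 12*x*y - 5*y, -4*x*y^2 - 8*x*y*z + 5*z)
At (-2, -1, 3): (42, -31, -25).

(42, -31, -25)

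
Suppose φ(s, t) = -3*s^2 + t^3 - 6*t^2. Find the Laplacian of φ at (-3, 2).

∂²φ/∂s² = -6
∂²φ/∂t² = 6*(t - 2)
∇²φ = 6*t - 18
At (-3, 2): -6.

-6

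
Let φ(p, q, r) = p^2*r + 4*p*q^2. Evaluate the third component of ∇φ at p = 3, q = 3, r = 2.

9

(∇φ)_3 = ∂φ/∂r = p^2
At (3, 3, 2): 9.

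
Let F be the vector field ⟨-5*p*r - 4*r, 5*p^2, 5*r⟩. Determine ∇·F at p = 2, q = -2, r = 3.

∂F₁/∂p = -5*r
∂F₂/∂q = 0
∂F₃/∂r = 5
∇·F = -5*r + 5
At (2, -2, 3): -10.

-10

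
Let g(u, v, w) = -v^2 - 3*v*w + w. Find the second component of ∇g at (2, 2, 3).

(∇g)_2 = ∂g/∂v = -2*v - 3*w
At (2, 2, 3): -13.

-13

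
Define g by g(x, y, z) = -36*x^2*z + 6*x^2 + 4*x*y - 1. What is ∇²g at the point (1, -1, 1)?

∂²g/∂x² = 12*(-6*z + 1)
∂²g/∂y² = 0
∂²g/∂z² = 0
∇²g = -72*z + 12
At (1, -1, 1): -60.

-60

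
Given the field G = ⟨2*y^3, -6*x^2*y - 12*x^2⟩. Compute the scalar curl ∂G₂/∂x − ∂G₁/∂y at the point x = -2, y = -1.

18

∂G₂/∂x = -12*x*y - 24*x
∂G₁/∂y = 6*y^2
Scalar curl = -12*x*y - 24*x - 6*y^2
At (-2, -1): 18.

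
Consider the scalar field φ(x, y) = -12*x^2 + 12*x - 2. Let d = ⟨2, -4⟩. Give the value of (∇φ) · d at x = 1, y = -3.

∂φ/∂x = -24*x + 12
∂φ/∂y = 0
∇φ at (1, -3) = (-12, 0)
∇φ · d = (-12)(2) + (0)(-4) = -24

-24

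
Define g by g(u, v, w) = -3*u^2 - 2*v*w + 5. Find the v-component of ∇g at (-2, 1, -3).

6

(∇g)_2 = ∂g/∂v = -2*w
At (-2, 1, -3): 6.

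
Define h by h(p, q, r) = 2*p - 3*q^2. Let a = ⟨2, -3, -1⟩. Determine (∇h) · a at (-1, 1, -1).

22

∂h/∂p = 2
∂h/∂q = -6*q
∂h/∂r = 0
∇h at (-1, 1, -1) = (2, -6, 0)
∇h · a = (2)(2) + (-6)(-3) + (0)(-1) = 22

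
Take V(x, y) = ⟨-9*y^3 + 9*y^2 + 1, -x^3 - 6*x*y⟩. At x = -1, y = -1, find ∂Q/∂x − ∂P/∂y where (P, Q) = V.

∂V₂/∂x = -3*x^2 - 6*y
∂V₁/∂y = -27*y^2 + 18*y
Scalar curl = -3*x^2 + 27*y^2 - 24*y
At (-1, -1): 48.

48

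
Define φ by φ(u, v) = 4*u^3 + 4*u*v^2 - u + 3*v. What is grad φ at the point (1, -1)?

(15, -5)

∂φ/∂u = 12*u^2 + 4*v^2 - 1
∂φ/∂v = 8*u*v + 3
∇φ = (12*u^2 + 4*v^2 - 1, 8*u*v + 3)
At (1, -1): (15, -5).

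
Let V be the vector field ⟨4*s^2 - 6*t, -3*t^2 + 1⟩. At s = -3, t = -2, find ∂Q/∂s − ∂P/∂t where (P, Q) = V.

6

∂V₂/∂s = 0
∂V₁/∂t = -6
Scalar curl = 6
At (-3, -2): 6.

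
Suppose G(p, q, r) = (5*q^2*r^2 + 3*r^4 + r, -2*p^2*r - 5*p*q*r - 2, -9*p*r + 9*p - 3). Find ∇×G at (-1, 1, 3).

(∇×G)₁ = ∂G₃/∂q − ∂G₂/∂r = 2*p^2 + 5*p*q
(∇×G)₂ = ∂G₁/∂r − ∂G₃/∂p = 10*q^2*r + 12*r^3 + 9*r - 8
(∇×G)₃ = ∂G₂/∂p − ∂G₁/∂q = -4*p*r - 10*q*r^2 - 5*q*r
∇×G = (2*p^2 + 5*p*q, 10*q^2*r + 12*r^3 + 9*r - 8, -4*p*r - 10*q*r^2 - 5*q*r)
At (-1, 1, 3): (-3, 373, -93).

(-3, 373, -93)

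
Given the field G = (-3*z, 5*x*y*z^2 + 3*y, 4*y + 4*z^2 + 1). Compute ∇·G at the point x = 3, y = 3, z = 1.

26

∂G₁/∂x = 0
∂G₂/∂y = 5*x*z^2 + 3
∂G₃/∂z = 8*z
∇·G = 5*x*z^2 + 8*z + 3
At (3, 3, 1): 26.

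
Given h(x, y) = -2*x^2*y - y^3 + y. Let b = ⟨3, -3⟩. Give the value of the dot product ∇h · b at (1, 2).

15

∂h/∂x = -4*x*y
∂h/∂y = -2*x^2 - 3*y^2 + 1
∇h at (1, 2) = (-8, -13)
∇h · b = (-8)(3) + (-13)(-3) = 15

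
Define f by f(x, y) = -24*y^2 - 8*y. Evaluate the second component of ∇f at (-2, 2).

-104

(∇f)_2 = ∂f/∂y = -48*y - 8
At (-2, 2): -104.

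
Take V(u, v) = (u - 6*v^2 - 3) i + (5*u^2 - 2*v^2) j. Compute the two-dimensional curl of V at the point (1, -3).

-26

∂V₂/∂u = 10*u
∂V₁/∂v = -12*v
Scalar curl = 10*u + 12*v
At (1, -3): -26.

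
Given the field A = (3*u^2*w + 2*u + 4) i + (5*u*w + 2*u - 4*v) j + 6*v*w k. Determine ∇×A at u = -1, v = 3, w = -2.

(∇×A)₁ = ∂A₃/∂v − ∂A₂/∂w = -5*u + 6*w
(∇×A)₂ = ∂A₁/∂w − ∂A₃/∂u = 3*u^2
(∇×A)₃ = ∂A₂/∂u − ∂A₁/∂v = 5*w + 2
∇×A = (-5*u + 6*w, 3*u^2, 5*w + 2)
At (-1, 3, -2): (-7, 3, -8).

(-7, 3, -8)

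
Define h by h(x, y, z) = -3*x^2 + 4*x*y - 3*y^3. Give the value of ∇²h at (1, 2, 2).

-42

∂²h/∂x² = -6
∂²h/∂y² = -18*y
∂²h/∂z² = 0
∇²h = -18*y - 6
At (1, 2, 2): -42.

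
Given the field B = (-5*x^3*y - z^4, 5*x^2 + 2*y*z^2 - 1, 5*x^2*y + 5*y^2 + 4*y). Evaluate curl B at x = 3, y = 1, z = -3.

(71, 78, 165)

(∇×B)₁ = ∂B₃/∂y − ∂B₂/∂z = 5*x^2 - 4*y*z + 10*y + 4
(∇×B)₂ = ∂B₁/∂z − ∂B₃/∂x = -10*x*y - 4*z^3
(∇×B)₃ = ∂B₂/∂x − ∂B₁/∂y = 5*x^3 + 10*x
∇×B = (5*x^2 - 4*y*z + 10*y + 4, -10*x*y - 4*z^3, 5*x^3 + 10*x)
At (3, 1, -3): (71, 78, 165).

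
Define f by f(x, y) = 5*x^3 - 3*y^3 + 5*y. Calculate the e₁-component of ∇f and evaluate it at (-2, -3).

60

(∇f)_1 = ∂f/∂x = 15*x^2
At (-2, -3): 60.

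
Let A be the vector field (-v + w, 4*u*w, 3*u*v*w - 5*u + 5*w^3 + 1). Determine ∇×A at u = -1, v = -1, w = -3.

(13, -3, -11)

(∇×A)₁ = ∂A₃/∂v − ∂A₂/∂w = 3*u*w - 4*u
(∇×A)₂ = ∂A₁/∂w − ∂A₃/∂u = -3*v*w + 6
(∇×A)₃ = ∂A₂/∂u − ∂A₁/∂v = 4*w + 1
∇×A = (3*u*w - 4*u, -3*v*w + 6, 4*w + 1)
At (-1, -1, -3): (13, -3, -11).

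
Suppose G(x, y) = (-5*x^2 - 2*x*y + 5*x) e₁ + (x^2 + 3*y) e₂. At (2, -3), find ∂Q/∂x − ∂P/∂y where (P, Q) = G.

∂G₂/∂x = 2*x
∂G₁/∂y = -2*x
Scalar curl = 4*x
At (2, -3): 8.

8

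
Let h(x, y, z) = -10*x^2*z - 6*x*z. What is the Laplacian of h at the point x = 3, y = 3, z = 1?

-20

∂²h/∂x² = -20*z
∂²h/∂y² = 0
∂²h/∂z² = 0
∇²h = -20*z
At (3, 3, 1): -20.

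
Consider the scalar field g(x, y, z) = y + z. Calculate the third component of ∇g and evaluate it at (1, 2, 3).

1

(∇g)_3 = ∂g/∂z = 1
At (1, 2, 3): 1.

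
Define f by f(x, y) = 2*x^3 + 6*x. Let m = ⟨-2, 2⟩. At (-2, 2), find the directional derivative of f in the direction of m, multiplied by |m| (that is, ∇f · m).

∂f/∂x = 6*x^2 + 6
∂f/∂y = 0
∇f at (-2, 2) = (30, 0)
∇f · m = (30)(-2) + (0)(2) = -60

-60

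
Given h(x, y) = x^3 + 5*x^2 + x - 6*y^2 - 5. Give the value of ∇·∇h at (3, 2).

16

∂²h/∂x² = 2*(3*x + 5)
∂²h/∂y² = -12
∇²h = 6*x - 2
At (3, 2): 16.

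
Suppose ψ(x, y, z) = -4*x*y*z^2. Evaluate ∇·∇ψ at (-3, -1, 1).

-24

∂²ψ/∂x² = 0
∂²ψ/∂y² = 0
∂²ψ/∂z² = -8*x*y
∇²ψ = -8*x*y
At (-3, -1, 1): -24.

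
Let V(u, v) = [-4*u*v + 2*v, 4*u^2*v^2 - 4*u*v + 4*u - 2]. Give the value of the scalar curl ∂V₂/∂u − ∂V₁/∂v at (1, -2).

∂V₂/∂u = 8*u*v^2 - 4*v + 4
∂V₁/∂v = -4*u + 2
Scalar curl = 8*u*v^2 + 4*u - 4*v + 2
At (1, -2): 46.

46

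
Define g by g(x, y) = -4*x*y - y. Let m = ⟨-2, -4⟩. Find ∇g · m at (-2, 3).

∂g/∂x = -4*y
∂g/∂y = -4*x - 1
∇g at (-2, 3) = (-12, 7)
∇g · m = (-12)(-2) + (7)(-4) = -4

-4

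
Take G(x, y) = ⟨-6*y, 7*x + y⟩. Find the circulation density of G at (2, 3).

13

∂G₂/∂x = 7
∂G₁/∂y = -6
Scalar curl = 13
At (2, 3): 13.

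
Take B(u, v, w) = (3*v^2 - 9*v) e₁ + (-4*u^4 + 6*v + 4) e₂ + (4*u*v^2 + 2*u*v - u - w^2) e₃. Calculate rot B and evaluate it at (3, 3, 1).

(78, -41, -441)

(∇×B)₁ = ∂B₃/∂v − ∂B₂/∂w = 8*u*v + 2*u
(∇×B)₂ = ∂B₁/∂w − ∂B₃/∂u = -4*v^2 - 2*v + 1
(∇×B)₃ = ∂B₂/∂u − ∂B₁/∂v = -16*u^3 - 6*v + 9
∇×B = (8*u*v + 2*u, -4*v^2 - 2*v + 1, -16*u^3 - 6*v + 9)
At (3, 3, 1): (78, -41, -441).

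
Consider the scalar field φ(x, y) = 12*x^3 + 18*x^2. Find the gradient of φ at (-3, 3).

(216, 0)

∂φ/∂x = 36*x^2 + 36*x
∂φ/∂y = 0
∇φ = (36*x^2 + 36*x, 0)
At (-3, 3): (216, 0).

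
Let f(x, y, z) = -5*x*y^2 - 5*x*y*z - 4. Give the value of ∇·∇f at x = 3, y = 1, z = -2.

∂²f/∂x² = 0
∂²f/∂y² = -10*x
∂²f/∂z² = 0
∇²f = -10*x
At (3, 1, -2): -30.

-30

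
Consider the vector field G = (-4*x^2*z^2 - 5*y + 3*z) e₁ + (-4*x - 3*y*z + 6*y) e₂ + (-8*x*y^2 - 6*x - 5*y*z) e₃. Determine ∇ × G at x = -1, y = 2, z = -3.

(∇×G)₁ = ∂G₃/∂y − ∂G₂/∂z = -16*x*y + 3*y - 5*z
(∇×G)₂ = ∂G₁/∂z − ∂G₃/∂x = -8*x^2*z + 8*y^2 + 9
(∇×G)₃ = ∂G₂/∂x − ∂G₁/∂y = 1
∇×G = (-16*x*y + 3*y - 5*z, -8*x^2*z + 8*y^2 + 9, 1)
At (-1, 2, -3): (53, 65, 1).

(53, 65, 1)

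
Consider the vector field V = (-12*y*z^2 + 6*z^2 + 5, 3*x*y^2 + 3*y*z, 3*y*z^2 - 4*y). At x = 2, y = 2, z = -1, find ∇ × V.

(-7, 36, 24)

(∇×V)₁ = ∂V₃/∂y − ∂V₂/∂z = -3*y + 3*z^2 - 4
(∇×V)₂ = ∂V₁/∂z − ∂V₃/∂x = -24*y*z + 12*z
(∇×V)₃ = ∂V₂/∂x − ∂V₁/∂y = 3*y^2 + 12*z^2
∇×V = (-3*y + 3*z^2 - 4, -24*y*z + 12*z, 3*y^2 + 12*z^2)
At (2, 2, -1): (-7, 36, 24).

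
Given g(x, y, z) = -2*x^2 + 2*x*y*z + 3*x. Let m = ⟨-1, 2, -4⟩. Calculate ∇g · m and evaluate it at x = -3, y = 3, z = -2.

93

∂g/∂x = -4*x + 2*y*z + 3
∂g/∂y = 2*x*z
∂g/∂z = 2*x*y
∇g at (-3, 3, -2) = (3, 12, -18)
∇g · m = (3)(-1) + (12)(2) + (-18)(-4) = 93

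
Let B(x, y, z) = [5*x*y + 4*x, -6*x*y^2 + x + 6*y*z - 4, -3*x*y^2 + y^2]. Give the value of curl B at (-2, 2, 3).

(16, 12, -13)

(∇×B)₁ = ∂B₃/∂y − ∂B₂/∂z = -6*x*y - 4*y
(∇×B)₂ = ∂B₁/∂z − ∂B₃/∂x = 3*y^2
(∇×B)₃ = ∂B₂/∂x − ∂B₁/∂y = -5*x - 6*y^2 + 1
∇×B = (-6*x*y - 4*y, 3*y^2, -5*x - 6*y^2 + 1)
At (-2, 2, 3): (16, 12, -13).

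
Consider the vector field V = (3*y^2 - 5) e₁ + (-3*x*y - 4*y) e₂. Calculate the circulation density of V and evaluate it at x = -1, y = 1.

∂V₂/∂x = -3*y
∂V₁/∂y = 6*y
Scalar curl = -9*y
At (-1, 1): -9.

-9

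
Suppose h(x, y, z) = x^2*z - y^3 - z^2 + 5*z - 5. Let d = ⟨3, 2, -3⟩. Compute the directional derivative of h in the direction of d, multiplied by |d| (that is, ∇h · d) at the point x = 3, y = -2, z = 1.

∂h/∂x = 2*x*z
∂h/∂y = -3*y^2
∂h/∂z = x^2 - 2*z + 5
∇h at (3, -2, 1) = (6, -12, 12)
∇h · d = (6)(3) + (-12)(2) + (12)(-3) = -42

-42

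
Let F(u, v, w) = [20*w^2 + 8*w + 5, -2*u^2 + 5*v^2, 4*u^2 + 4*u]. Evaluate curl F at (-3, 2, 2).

(0, 108, 12)

(∇×F)₁ = ∂F₃/∂v − ∂F₂/∂w = 0
(∇×F)₂ = ∂F₁/∂w − ∂F₃/∂u = -8*u + 40*w + 4
(∇×F)₃ = ∂F₂/∂u − ∂F₁/∂v = -4*u
∇×F = (0, -8*u + 40*w + 4, -4*u)
At (-3, 2, 2): (0, 108, 12).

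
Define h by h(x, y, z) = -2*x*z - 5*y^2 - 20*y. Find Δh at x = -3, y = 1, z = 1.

-10

∂²h/∂x² = 0
∂²h/∂y² = -10
∂²h/∂z² = 0
∇²h = -10
At (-3, 1, 1): -10.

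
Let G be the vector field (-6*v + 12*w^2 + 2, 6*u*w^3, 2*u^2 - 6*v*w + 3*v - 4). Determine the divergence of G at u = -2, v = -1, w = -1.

6

∂G₁/∂u = 0
∂G₂/∂v = 0
∂G₃/∂w = -6*v
∇·G = -6*v
At (-2, -1, -1): 6.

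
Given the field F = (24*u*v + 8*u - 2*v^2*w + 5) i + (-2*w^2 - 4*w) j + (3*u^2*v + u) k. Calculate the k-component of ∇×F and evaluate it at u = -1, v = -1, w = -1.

(∇×F)_3 = ∂F₂/∂u − ∂F₁/∂v
= 0 − (24*u - 4*v*w)
= -24*u + 4*v*w
At (-1, -1, -1): 28.

28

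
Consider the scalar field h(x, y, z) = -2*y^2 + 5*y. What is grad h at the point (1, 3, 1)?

∂h/∂x = 0
∂h/∂y = -4*y + 5
∂h/∂z = 0
∇h = (0, -4*y + 5, 0)
At (1, 3, 1): (0, -7, 0).

(0, -7, 0)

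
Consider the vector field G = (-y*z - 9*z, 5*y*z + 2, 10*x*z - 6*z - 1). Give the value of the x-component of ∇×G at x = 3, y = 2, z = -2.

(∇×G)_1 = ∂G₃/∂y − ∂G₂/∂z
= 0 − (5*y)
= -5*y
At (3, 2, -2): -10.

-10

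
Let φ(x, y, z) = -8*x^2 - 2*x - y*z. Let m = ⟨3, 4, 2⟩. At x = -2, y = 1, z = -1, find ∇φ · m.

92

∂φ/∂x = -16*x - 2
∂φ/∂y = -z
∂φ/∂z = -y
∇φ at (-2, 1, -1) = (30, 1, -1)
∇φ · m = (30)(3) + (1)(4) + (-1)(2) = 92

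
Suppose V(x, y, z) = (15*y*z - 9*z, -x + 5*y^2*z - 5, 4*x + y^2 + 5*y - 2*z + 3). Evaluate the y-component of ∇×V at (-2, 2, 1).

17

(∇×V)_2 = ∂V₁/∂z − ∂V₃/∂x
= 15*y - 9 − (4)
= 15*y - 13
At (-2, 2, 1): 17.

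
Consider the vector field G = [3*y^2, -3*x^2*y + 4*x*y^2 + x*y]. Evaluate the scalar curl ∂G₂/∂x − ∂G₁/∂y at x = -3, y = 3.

75

∂G₂/∂x = -6*x*y + 4*y^2 + y
∂G₁/∂y = 6*y
Scalar curl = -6*x*y + 4*y^2 - 5*y
At (-3, 3): 75.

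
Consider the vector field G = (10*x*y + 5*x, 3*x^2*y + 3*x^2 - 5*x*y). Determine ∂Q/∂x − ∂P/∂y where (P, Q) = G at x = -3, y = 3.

∂G₂/∂x = 6*x*y + 6*x - 5*y
∂G₁/∂y = 10*x
Scalar curl = 6*x*y - 4*x - 5*y
At (-3, 3): -57.

-57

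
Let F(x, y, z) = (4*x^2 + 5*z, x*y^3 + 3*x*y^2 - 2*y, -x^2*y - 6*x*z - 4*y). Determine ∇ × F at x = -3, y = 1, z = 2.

(-13, 11, 4)

(∇×F)₁ = ∂F₃/∂y − ∂F₂/∂z = -x^2 - 4
(∇×F)₂ = ∂F₁/∂z − ∂F₃/∂x = 2*x*y + 6*z + 5
(∇×F)₃ = ∂F₂/∂x − ∂F₁/∂y = y^3 + 3*y^2
∇×F = (-x^2 - 4, 2*x*y + 6*z + 5, y^3 + 3*y^2)
At (-3, 1, 2): (-13, 11, 4).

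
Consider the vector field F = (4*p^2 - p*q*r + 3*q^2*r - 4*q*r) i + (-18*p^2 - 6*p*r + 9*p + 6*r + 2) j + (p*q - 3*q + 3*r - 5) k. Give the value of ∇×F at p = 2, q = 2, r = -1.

(5, -2, -51)

(∇×F)₁ = ∂F₃/∂q − ∂F₂/∂r = 7*p - 9
(∇×F)₂ = ∂F₁/∂r − ∂F₃/∂p = -p*q + 3*q^2 - 5*q
(∇×F)₃ = ∂F₂/∂p − ∂F₁/∂q = p*r - 36*p - 6*q*r - 2*r + 9
∇×F = (7*p - 9, -p*q + 3*q^2 - 5*q, p*r - 36*p - 6*q*r - 2*r + 9)
At (2, 2, -1): (5, -2, -51).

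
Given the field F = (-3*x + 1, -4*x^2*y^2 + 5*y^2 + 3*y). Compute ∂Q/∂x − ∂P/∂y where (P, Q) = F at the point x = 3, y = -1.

∂F₂/∂x = -8*x*y^2
∂F₁/∂y = 0
Scalar curl = -8*x*y^2
At (3, -1): -24.

-24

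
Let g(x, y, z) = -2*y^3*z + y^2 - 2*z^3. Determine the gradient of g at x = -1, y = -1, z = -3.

(0, 16, -52)

∂g/∂x = 0
∂g/∂y = -6*y^2*z + 2*y
∂g/∂z = -2*y^3 - 6*z^2
∇g = (0, -6*y^2*z + 2*y, -2*y^3 - 6*z^2)
At (-1, -1, -3): (0, 16, -52).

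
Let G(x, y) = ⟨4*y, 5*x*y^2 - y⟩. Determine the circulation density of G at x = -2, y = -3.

41

∂G₂/∂x = 5*y^2
∂G₁/∂y = 4
Scalar curl = 5*y^2 - 4
At (-2, -3): 41.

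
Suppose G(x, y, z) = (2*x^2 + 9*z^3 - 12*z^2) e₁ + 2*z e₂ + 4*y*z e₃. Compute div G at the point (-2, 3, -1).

∂G₁/∂x = 4*x
∂G₂/∂y = 0
∂G₃/∂z = 4*y
∇·G = 4*x + 4*y
At (-2, 3, -1): 4.

4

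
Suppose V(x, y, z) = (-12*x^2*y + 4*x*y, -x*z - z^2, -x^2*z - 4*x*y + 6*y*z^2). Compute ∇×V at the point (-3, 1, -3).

(∇×V)₁ = ∂V₃/∂y − ∂V₂/∂z = -3*x + 6*z^2 + 2*z
(∇×V)₂ = ∂V₁/∂z − ∂V₃/∂x = 2*x*z + 4*y
(∇×V)₃ = ∂V₂/∂x − ∂V₁/∂y = 12*x^2 - 4*x - z
∇×V = (-3*x + 6*z^2 + 2*z, 2*x*z + 4*y, 12*x^2 - 4*x - z)
At (-3, 1, -3): (57, 22, 123).

(57, 22, 123)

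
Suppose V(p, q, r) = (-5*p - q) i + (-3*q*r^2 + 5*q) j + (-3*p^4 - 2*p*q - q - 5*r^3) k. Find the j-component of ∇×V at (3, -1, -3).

(∇×V)_2 = ∂V₁/∂r − ∂V₃/∂p
= 0 − (-12*p^3 - 2*q)
= 12*p^3 + 2*q
At (3, -1, -3): 322.

322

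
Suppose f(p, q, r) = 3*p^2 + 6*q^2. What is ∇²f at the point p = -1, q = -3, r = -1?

18

∂²f/∂p² = 6
∂²f/∂q² = 12
∂²f/∂r² = 0
∇²f = 18
At (-1, -3, -1): 18.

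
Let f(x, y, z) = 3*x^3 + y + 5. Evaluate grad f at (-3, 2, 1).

(81, 1, 0)

∂f/∂x = 9*x^2
∂f/∂y = 1
∂f/∂z = 0
∇f = (9*x^2, 1, 0)
At (-3, 2, 1): (81, 1, 0).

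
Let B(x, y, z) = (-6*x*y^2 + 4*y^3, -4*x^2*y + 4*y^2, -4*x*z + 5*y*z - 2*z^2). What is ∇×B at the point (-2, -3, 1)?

(∇×B)₁ = ∂B₃/∂y − ∂B₂/∂z = 5*z
(∇×B)₂ = ∂B₁/∂z − ∂B₃/∂x = 4*z
(∇×B)₃ = ∂B₂/∂x − ∂B₁/∂y = 4*x*y - 12*y^2
∇×B = (5*z, 4*z, 4*x*y - 12*y^2)
At (-2, -3, 1): (5, 4, -84).

(5, 4, -84)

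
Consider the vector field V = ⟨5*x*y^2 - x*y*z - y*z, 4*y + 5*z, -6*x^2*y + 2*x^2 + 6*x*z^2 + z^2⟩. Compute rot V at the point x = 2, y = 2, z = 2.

(-29, 10, -34)

(∇×V)₁ = ∂V₃/∂y − ∂V₂/∂z = -6*x^2 - 5
(∇×V)₂ = ∂V₁/∂z − ∂V₃/∂x = 11*x*y - 4*x - y - 6*z^2
(∇×V)₃ = ∂V₂/∂x − ∂V₁/∂y = -10*x*y + x*z + z
∇×V = (-6*x^2 - 5, 11*x*y - 4*x - y - 6*z^2, -10*x*y + x*z + z)
At (2, 2, 2): (-29, 10, -34).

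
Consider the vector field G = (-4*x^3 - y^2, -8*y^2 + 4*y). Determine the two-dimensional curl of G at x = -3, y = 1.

2

∂G₂/∂x = 0
∂G₁/∂y = -2*y
Scalar curl = 2*y
At (-3, 1): 2.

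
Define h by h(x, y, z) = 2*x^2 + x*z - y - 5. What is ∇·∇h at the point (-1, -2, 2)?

4

∂²h/∂x² = 4
∂²h/∂y² = 0
∂²h/∂z² = 0
∇²h = 4
At (-1, -2, 2): 4.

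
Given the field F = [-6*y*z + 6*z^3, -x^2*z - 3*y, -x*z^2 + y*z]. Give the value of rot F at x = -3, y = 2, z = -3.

(∇×F)₁ = ∂F₃/∂y − ∂F₂/∂z = x^2 + z
(∇×F)₂ = ∂F₁/∂z − ∂F₃/∂x = -6*y + 19*z^2
(∇×F)₃ = ∂F₂/∂x − ∂F₁/∂y = -2*x*z + 6*z
∇×F = (x^2 + z, -6*y + 19*z^2, -2*x*z + 6*z)
At (-3, 2, -3): (6, 159, -36).

(6, 159, -36)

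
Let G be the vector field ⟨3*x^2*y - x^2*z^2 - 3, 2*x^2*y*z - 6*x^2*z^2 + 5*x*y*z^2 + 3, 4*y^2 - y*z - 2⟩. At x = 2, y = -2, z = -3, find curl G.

(-261, 24, -270)

(∇×G)₁ = ∂G₃/∂y − ∂G₂/∂z = -2*x^2*y + 12*x^2*z - 10*x*y*z + 8*y - z
(∇×G)₂ = ∂G₁/∂z − ∂G₃/∂x = -2*x^2*z
(∇×G)₃ = ∂G₂/∂x − ∂G₁/∂y = -3*x^2 + 4*x*y*z - 12*x*z^2 + 5*y*z^2
∇×G = (-2*x^2*y + 12*x^2*z - 10*x*y*z + 8*y - z, -2*x^2*z, -3*x^2 + 4*x*y*z - 12*x*z^2 + 5*y*z^2)
At (2, -2, -3): (-261, 24, -270).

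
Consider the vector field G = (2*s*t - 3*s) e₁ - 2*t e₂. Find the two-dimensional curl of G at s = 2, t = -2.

∂G₂/∂s = 0
∂G₁/∂t = 2*s
Scalar curl = -2*s
At (2, -2): -4.

-4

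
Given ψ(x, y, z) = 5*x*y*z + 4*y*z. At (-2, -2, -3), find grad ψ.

(30, 18, 12)

∂ψ/∂x = 5*y*z
∂ψ/∂y = 5*x*z + 4*z
∂ψ/∂z = 5*x*y + 4*y
∇ψ = (5*y*z, 5*x*z + 4*z, 5*x*y + 4*y)
At (-2, -2, -3): (30, 18, 12).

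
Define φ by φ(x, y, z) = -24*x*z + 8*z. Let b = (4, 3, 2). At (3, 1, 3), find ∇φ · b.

∂φ/∂x = -24*z
∂φ/∂y = 0
∂φ/∂z = -24*x + 8
∇φ at (3, 1, 3) = (-72, 0, -64)
∇φ · b = (-72)(4) + (0)(3) + (-64)(2) = -416

-416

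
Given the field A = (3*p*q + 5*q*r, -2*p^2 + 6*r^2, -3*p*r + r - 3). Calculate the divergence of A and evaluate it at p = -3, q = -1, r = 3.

7

∂A₁/∂p = 3*q
∂A₂/∂q = 0
∂A₃/∂r = -3*p + 1
∇·A = -3*p + 3*q + 1
At (-3, -1, 3): 7.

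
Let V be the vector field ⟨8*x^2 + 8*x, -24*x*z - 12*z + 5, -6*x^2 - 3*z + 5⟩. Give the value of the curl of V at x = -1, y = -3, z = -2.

(∇×V)₁ = ∂V₃/∂y − ∂V₂/∂z = 24*x + 12
(∇×V)₂ = ∂V₁/∂z − ∂V₃/∂x = 12*x
(∇×V)₃ = ∂V₂/∂x − ∂V₁/∂y = -24*z
∇×V = (24*x + 12, 12*x, -24*z)
At (-1, -3, -2): (-12, -12, 48).

(-12, -12, 48)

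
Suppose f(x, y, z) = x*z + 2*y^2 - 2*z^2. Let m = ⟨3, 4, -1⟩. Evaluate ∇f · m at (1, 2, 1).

38

∂f/∂x = z
∂f/∂y = 4*y
∂f/∂z = x - 4*z
∇f at (1, 2, 1) = (1, 8, -3)
∇f · m = (1)(3) + (8)(4) + (-3)(-1) = 38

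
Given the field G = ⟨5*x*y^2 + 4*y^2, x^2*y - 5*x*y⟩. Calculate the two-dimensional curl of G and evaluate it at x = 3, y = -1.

∂G₂/∂x = 2*x*y - 5*y
∂G₁/∂y = 10*x*y + 8*y
Scalar curl = -8*x*y - 13*y
At (3, -1): 37.

37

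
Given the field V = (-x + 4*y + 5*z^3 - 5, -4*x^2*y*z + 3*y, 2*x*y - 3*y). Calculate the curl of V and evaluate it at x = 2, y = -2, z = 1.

(-31, 19, 28)

(∇×V)₁ = ∂V₃/∂y − ∂V₂/∂z = 4*x^2*y + 2*x - 3
(∇×V)₂ = ∂V₁/∂z − ∂V₃/∂x = -2*y + 15*z^2
(∇×V)₃ = ∂V₂/∂x − ∂V₁/∂y = -8*x*y*z - 4
∇×V = (4*x^2*y + 2*x - 3, -2*y + 15*z^2, -8*x*y*z - 4)
At (2, -2, 1): (-31, 19, 28).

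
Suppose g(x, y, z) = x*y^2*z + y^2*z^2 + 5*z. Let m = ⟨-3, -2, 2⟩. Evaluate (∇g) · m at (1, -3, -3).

∂g/∂x = y^2*z
∂g/∂y = 2*x*y*z + 2*y*z^2
∂g/∂z = x*y^2 + 2*y^2*z + 5
∇g at (1, -3, -3) = (-27, -36, -40)
∇g · m = (-27)(-3) + (-36)(-2) + (-40)(2) = 73

73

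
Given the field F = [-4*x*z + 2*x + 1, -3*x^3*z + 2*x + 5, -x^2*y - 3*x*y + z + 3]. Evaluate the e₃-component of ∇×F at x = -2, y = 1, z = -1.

38

(∇×F)_3 = ∂F₂/∂x − ∂F₁/∂y
= -9*x^2*z + 2 − (0)
= -9*x^2*z + 2
At (-2, 1, -1): 38.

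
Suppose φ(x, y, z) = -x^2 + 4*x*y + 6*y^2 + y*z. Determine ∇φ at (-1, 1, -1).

∂φ/∂x = -2*x + 4*y
∂φ/∂y = 4*x + 12*y + z
∂φ/∂z = y
∇φ = (-2*x + 4*y, 4*x + 12*y + z, y)
At (-1, 1, -1): (6, 7, 1).

(6, 7, 1)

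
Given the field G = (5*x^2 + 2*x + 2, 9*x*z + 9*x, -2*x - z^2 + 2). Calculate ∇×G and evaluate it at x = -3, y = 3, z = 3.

(∇×G)₁ = ∂G₃/∂y − ∂G₂/∂z = -9*x
(∇×G)₂ = ∂G₁/∂z − ∂G₃/∂x = 2
(∇×G)₃ = ∂G₂/∂x − ∂G₁/∂y = 9*z + 9
∇×G = (-9*x, 2, 9*z + 9)
At (-3, 3, 3): (27, 2, 36).

(27, 2, 36)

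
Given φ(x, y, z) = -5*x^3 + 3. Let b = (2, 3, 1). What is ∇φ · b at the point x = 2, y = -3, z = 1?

∂φ/∂x = -15*x^2
∂φ/∂y = 0
∂φ/∂z = 0
∇φ at (2, -3, 1) = (-60, 0, 0)
∇φ · b = (-60)(2) + (0)(3) + (0)(1) = -120

-120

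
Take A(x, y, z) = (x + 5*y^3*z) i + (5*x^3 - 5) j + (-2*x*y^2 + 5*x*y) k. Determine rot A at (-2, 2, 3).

(6, 38, -120)

(∇×A)₁ = ∂A₃/∂y − ∂A₂/∂z = -4*x*y + 5*x
(∇×A)₂ = ∂A₁/∂z − ∂A₃/∂x = 5*y^3 + 2*y^2 - 5*y
(∇×A)₃ = ∂A₂/∂x − ∂A₁/∂y = 15*x^2 - 15*y^2*z
∇×A = (-4*x*y + 5*x, 5*y^3 + 2*y^2 - 5*y, 15*x^2 - 15*y^2*z)
At (-2, 2, 3): (6, 38, -120).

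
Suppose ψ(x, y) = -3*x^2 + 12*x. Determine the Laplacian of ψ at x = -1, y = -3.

∂²ψ/∂x² = -6
∂²ψ/∂y² = 0
∇²ψ = -6
At (-1, -3): -6.

-6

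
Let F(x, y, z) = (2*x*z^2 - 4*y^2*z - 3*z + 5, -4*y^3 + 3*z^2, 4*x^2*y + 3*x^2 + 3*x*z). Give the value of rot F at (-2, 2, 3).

(-2, -8, 48)

(∇×F)₁ = ∂F₃/∂y − ∂F₂/∂z = 4*x^2 - 6*z
(∇×F)₂ = ∂F₁/∂z − ∂F₃/∂x = -8*x*y + 4*x*z - 6*x - 4*y^2 - 3*z - 3
(∇×F)₃ = ∂F₂/∂x − ∂F₁/∂y = 8*y*z
∇×F = (4*x^2 - 6*z, -8*x*y + 4*x*z - 6*x - 4*y^2 - 3*z - 3, 8*y*z)
At (-2, 2, 3): (-2, -8, 48).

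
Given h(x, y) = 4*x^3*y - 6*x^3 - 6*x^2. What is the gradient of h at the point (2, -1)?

∂h/∂x = 12*x^2*y - 18*x^2 - 12*x
∂h/∂y = 4*x^3
∇h = (12*x^2*y - 18*x^2 - 12*x, 4*x^3)
At (2, -1): (-144, 32).

(-144, 32)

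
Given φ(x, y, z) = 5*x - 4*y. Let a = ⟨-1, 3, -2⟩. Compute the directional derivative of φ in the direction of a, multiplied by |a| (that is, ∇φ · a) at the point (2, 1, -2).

-17

∂φ/∂x = 5
∂φ/∂y = -4
∂φ/∂z = 0
∇φ at (2, 1, -2) = (5, -4, 0)
∇φ · a = (5)(-1) + (-4)(3) + (0)(-2) = -17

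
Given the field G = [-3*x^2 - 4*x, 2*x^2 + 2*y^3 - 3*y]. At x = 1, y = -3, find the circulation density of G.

4

∂G₂/∂x = 4*x
∂G₁/∂y = 0
Scalar curl = 4*x
At (1, -3): 4.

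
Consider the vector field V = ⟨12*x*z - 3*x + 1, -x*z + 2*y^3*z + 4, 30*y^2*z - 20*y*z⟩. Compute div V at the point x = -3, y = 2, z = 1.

∂V₁/∂x = 12*z - 3
∂V₂/∂y = 6*y^2*z
∂V₃/∂z = 30*y^2 - 20*y
∇·V = 6*y^2*z + 30*y^2 - 20*y + 12*z - 3
At (-3, 2, 1): 113.

113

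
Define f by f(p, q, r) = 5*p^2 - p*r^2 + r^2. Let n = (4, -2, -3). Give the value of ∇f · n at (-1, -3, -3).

∂f/∂p = 10*p - r^2
∂f/∂q = 0
∂f/∂r = -2*p*r + 2*r
∇f at (-1, -3, -3) = (-19, 0, -12)
∇f · n = (-19)(4) + (0)(-2) + (-12)(-3) = -40

-40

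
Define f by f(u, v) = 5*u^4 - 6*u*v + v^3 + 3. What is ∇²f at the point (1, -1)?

∂²f/∂u² = 60*u^2
∂²f/∂v² = 6*v
∇²f = 60*u^2 + 6*v
At (1, -1): 54.

54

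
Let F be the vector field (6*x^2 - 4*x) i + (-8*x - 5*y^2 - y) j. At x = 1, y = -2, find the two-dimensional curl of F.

∂F₂/∂x = -8
∂F₁/∂y = 0
Scalar curl = -8
At (1, -2): -8.

-8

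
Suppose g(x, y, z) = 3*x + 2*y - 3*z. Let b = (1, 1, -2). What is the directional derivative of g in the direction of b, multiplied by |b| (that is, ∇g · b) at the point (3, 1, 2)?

∂g/∂x = 3
∂g/∂y = 2
∂g/∂z = -3
∇g at (3, 1, 2) = (3, 2, -3)
∇g · b = (3)(1) + (2)(1) + (-3)(-2) = 11

11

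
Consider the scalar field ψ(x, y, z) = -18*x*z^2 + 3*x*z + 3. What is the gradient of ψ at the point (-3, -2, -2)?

∂ψ/∂x = -18*z^2 + 3*z
∂ψ/∂y = 0
∂ψ/∂z = -36*x*z + 3*x
∇ψ = (-18*z^2 + 3*z, 0, -36*x*z + 3*x)
At (-3, -2, -2): (-78, 0, -225).

(-78, 0, -225)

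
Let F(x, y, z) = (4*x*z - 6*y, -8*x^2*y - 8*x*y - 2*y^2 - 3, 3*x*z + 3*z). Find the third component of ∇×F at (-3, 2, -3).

86

(∇×F)_3 = ∂F₂/∂x − ∂F₁/∂y
= -16*x*y - 8*y − (-6)
= -16*x*y - 8*y + 6
At (-3, 2, -3): 86.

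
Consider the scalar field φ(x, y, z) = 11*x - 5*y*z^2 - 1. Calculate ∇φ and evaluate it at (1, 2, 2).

∂φ/∂x = 11
∂φ/∂y = -5*z^2
∂φ/∂z = -10*y*z
∇φ = (11, -5*z^2, -10*y*z)
At (1, 2, 2): (11, -20, -40).

(11, -20, -40)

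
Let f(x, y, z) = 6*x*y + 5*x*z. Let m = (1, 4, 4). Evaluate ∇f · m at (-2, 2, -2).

∂f/∂x = 6*y + 5*z
∂f/∂y = 6*x
∂f/∂z = 5*x
∇f at (-2, 2, -2) = (2, -12, -10)
∇f · m = (2)(1) + (-12)(4) + (-10)(4) = -86

-86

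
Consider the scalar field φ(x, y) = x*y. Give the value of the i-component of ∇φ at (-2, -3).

-3

(∇φ)_1 = ∂φ/∂x = y
At (-2, -3): -3.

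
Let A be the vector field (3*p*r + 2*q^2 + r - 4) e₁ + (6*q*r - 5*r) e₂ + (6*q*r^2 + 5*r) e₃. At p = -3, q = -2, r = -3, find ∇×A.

(∇×A)₁ = ∂A₃/∂q − ∂A₂/∂r = -6*q + 6*r^2 + 5
(∇×A)₂ = ∂A₁/∂r − ∂A₃/∂p = 3*p + 1
(∇×A)₃ = ∂A₂/∂p − ∂A₁/∂q = -4*q
∇×A = (-6*q + 6*r^2 + 5, 3*p + 1, -4*q)
At (-3, -2, -3): (71, -8, 8).

(71, -8, 8)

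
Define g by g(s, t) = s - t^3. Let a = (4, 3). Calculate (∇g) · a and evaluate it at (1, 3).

∂g/∂s = 1
∂g/∂t = -3*t^2
∇g at (1, 3) = (1, -27)
∇g · a = (1)(4) + (-27)(3) = -77

-77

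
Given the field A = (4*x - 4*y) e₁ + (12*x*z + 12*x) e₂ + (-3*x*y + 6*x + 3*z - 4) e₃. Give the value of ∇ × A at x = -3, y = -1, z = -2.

(45, -9, -8)

(∇×A)₁ = ∂A₃/∂y − ∂A₂/∂z = -15*x
(∇×A)₂ = ∂A₁/∂z − ∂A₃/∂x = 3*y - 6
(∇×A)₃ = ∂A₂/∂x − ∂A₁/∂y = 12*z + 16
∇×A = (-15*x, 3*y - 6, 12*z + 16)
At (-3, -1, -2): (45, -9, -8).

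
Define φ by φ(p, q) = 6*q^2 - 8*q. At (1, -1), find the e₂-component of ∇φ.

-20

(∇φ)_2 = ∂φ/∂q = 12*q - 8
At (1, -1): -20.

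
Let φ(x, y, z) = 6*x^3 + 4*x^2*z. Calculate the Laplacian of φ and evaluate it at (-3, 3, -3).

∂²φ/∂x² = 4*(9*x + 2*z)
∂²φ/∂y² = 0
∂²φ/∂z² = 0
∇²φ = 36*x + 8*z
At (-3, 3, -3): -132.

-132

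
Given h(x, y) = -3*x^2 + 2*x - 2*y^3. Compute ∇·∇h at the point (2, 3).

-42

∂²h/∂x² = -6
∂²h/∂y² = -12*y
∇²h = -12*y - 6
At (2, 3): -42.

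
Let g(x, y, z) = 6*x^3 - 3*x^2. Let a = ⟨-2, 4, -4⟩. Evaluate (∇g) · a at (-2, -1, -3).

-168

∂g/∂x = 18*x^2 - 6*x
∂g/∂y = 0
∂g/∂z = 0
∇g at (-2, -1, -3) = (84, 0, 0)
∇g · a = (84)(-2) + (0)(4) + (0)(-4) = -168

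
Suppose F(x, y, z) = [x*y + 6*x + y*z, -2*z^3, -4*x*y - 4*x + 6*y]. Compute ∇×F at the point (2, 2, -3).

(52, 14, 1)

(∇×F)₁ = ∂F₃/∂y − ∂F₂/∂z = -4*x + 6*z^2 + 6
(∇×F)₂ = ∂F₁/∂z − ∂F₃/∂x = 5*y + 4
(∇×F)₃ = ∂F₂/∂x − ∂F₁/∂y = -x - z
∇×F = (-4*x + 6*z^2 + 6, 5*y + 4, -x - z)
At (2, 2, -3): (52, 14, 1).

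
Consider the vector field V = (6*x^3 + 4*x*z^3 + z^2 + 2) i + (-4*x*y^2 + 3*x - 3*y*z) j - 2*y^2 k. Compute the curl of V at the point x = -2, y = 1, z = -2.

(-1, -100, -1)

(∇×V)₁ = ∂V₃/∂y − ∂V₂/∂z = -y
(∇×V)₂ = ∂V₁/∂z − ∂V₃/∂x = 12*x*z^2 + 2*z
(∇×V)₃ = ∂V₂/∂x − ∂V₁/∂y = -4*y^2 + 3
∇×V = (-y, 12*x*z^2 + 2*z, -4*y^2 + 3)
At (-2, 1, -2): (-1, -100, -1).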